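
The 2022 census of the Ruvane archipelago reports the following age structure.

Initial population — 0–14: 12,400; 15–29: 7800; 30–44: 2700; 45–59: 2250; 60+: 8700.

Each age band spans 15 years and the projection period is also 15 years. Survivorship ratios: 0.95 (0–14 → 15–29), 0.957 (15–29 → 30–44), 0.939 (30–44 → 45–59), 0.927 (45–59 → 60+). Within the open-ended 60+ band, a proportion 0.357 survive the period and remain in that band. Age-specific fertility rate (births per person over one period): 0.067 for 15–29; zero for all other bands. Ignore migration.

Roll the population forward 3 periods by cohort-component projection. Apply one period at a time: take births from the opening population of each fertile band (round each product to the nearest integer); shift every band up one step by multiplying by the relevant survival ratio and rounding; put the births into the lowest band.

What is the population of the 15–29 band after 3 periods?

Period 1.
Births: 7800 × 0.067 = 523
15–29: 12400 × 0.95 = 11780
30–44: 7800 × 0.957 = 7465
45–59: 2700 × 0.939 = 2535
60+: 2250 × 0.927 + 8700 × 0.357 = 2086 + 3106 = 5192
Giving 523 / 11780 / 7465 / 2535 / 5192.
Period 2.
Births: 11780 × 0.067 = 789
15–29: 523 × 0.95 = 497
30–44: 11780 × 0.957 = 11273
45–59: 7465 × 0.939 = 7010
60+: 2535 × 0.927 + 5192 × 0.357 = 2350 + 1854 = 4204
Giving 789 / 497 / 11273 / 7010 / 4204.
Period 3.
Births: 497 × 0.067 = 33
15–29: 789 × 0.95 = 750
30–44: 497 × 0.957 = 476
45–59: 11273 × 0.939 = 10585
60+: 7010 × 0.927 + 4204 × 0.357 = 6498 + 1501 = 7999
Giving 33 / 750 / 476 / 10585 / 7999.

750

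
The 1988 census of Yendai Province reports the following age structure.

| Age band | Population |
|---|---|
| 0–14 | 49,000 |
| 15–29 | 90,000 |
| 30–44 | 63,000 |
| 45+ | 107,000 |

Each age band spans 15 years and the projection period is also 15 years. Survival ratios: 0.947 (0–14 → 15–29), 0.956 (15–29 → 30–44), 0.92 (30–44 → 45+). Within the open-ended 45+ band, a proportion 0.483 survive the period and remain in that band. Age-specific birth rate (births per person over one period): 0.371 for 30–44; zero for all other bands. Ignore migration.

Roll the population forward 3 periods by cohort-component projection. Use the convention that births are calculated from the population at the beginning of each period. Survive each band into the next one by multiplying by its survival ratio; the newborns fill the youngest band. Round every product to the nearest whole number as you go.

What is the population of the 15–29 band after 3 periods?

Numbering the bands 1..4 from youngest to oldest:
Period 1:
Births: 63000 × 0.371 = 23373
Band 2: 49000 × 0.947 = 46403
Band 3: 90000 × 0.956 = 86040
Band 4: 63000 × 0.92 + 107000 × 0.483 = 57960 + 51681 = 109641
Giving 23373 / 46403 / 86040 / 109641.
Period 2:
Births: 86040 × 0.371 = 31921
Band 2: 23373 × 0.947 = 22134
Band 3: 46403 × 0.956 = 44361
Band 4: 86040 × 0.92 + 109641 × 0.483 = 79157 + 52957 = 132114
Giving 31921 / 22134 / 44361 / 132114.
Period 3:
Births: 44361 × 0.371 = 16458
Band 2: 31921 × 0.947 = 30229
Band 3: 22134 × 0.956 = 21160
Band 4: 44361 × 0.92 + 132114 × 0.483 = 40812 + 63811 = 104623
Giving 16458 / 30229 / 21160 / 104623.

30229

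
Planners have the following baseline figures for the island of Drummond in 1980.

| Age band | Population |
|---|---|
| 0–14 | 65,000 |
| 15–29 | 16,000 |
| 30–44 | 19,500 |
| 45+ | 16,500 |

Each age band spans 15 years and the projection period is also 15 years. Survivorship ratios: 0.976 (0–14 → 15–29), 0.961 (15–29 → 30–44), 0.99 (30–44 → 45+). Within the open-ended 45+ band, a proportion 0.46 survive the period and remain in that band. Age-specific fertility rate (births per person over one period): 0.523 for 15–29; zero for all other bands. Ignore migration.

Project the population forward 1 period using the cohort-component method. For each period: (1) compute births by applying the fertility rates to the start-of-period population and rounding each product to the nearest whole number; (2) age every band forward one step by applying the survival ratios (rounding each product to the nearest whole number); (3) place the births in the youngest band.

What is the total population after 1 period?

114079

Let band 1 be 0–14 through band 4 = 45+.
Period 1:
Births: 16000 × 0.523 = 8368
Band 2: 65000 × 0.976 = 63440
Band 3: 16000 × 0.961 = 15376
Band 4: 19500 × 0.99 + 16500 × 0.46 = 19305 + 7590 = 26895
End of period: [8368, 63440, 15376, 26895]
Total after period 1: 8368 + 63440 + 15376 + 26895 = 114079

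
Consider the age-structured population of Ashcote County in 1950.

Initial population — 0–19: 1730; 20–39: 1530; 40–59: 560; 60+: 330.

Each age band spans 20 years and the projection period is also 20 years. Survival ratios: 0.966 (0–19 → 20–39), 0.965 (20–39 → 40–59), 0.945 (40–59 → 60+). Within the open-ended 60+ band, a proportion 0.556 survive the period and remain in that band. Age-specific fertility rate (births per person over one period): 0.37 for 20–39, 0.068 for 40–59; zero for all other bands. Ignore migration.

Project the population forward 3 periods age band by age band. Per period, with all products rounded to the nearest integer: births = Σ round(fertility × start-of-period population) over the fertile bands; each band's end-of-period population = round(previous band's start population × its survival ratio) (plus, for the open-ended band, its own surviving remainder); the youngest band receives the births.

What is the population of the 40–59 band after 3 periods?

563

— Period 1 —
Births: 1530 × 0.37 = 566  |  560 × 0.068 = 38 ⇒ total 604
20–39: 1730 × 0.966 = 1671
40–59: 1530 × 0.965 = 1476
60+: 560 × 0.945 + 330 × 0.556 = 529 + 183 = 712
End of period: [604, 1671, 1476, 712]
— Period 2 —
Births: 1671 × 0.37 = 618  |  1476 × 0.068 = 100 ⇒ total 718
20–39: 604 × 0.966 = 583
40–59: 1671 × 0.965 = 1613
60+: 1476 × 0.945 + 712 × 0.556 = 1395 + 396 = 1791
End of period: [718, 583, 1613, 1791]
— Period 3 —
Births: 583 × 0.37 = 216  |  1613 × 0.068 = 110 ⇒ total 326
20–39: 718 × 0.966 = 694
40–59: 583 × 0.965 = 563
60+: 1613 × 0.945 + 1791 × 0.556 = 1524 + 996 = 2520
End of period: [326, 694, 563, 2520]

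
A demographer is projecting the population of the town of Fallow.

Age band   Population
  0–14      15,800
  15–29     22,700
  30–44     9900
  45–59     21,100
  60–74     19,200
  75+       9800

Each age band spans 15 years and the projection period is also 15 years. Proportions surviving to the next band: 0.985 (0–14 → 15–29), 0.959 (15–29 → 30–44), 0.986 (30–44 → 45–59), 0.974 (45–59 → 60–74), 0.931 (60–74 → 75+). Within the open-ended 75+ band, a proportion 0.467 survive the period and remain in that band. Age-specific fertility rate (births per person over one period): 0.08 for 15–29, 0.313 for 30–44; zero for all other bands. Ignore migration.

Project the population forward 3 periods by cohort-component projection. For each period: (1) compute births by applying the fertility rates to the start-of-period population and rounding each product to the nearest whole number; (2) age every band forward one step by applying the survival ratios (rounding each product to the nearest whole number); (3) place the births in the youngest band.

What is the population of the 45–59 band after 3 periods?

14716

[period 1]
Births: 22700 * 0.08 = 1816 ; 9900 * 0.313 = 3099 — total 4915
15–29: 15800 * 0.985 = 15563
30–44: 22700 * 0.959 = 21769
45–59: 9900 * 0.986 = 9761
60–74: 21100 * 0.974 = 20551
75+: 19200 * 0.931 + 9800 * 0.467 = 17875 + 4577 = 22452
→ [4915, 15563, 21769, 9761, 20551, 22452]
[period 2]
Births: 15563 * 0.08 = 1245 ; 21769 * 0.313 = 6814 — total 8059
15–29: 4915 * 0.985 = 4841
30–44: 15563 * 0.959 = 14925
45–59: 21769 * 0.986 = 21464
60–74: 9761 * 0.974 = 9507
75+: 20551 * 0.931 + 22452 * 0.467 = 19133 + 10485 = 29618
→ [8059, 4841, 14925, 21464, 9507, 29618]
[period 3]
Births: 4841 * 0.08 = 387 ; 14925 * 0.313 = 4672 — total 5059
15–29: 8059 * 0.985 = 7938
30–44: 4841 * 0.959 = 4643
45–59: 14925 * 0.986 = 14716
60–74: 21464 * 0.974 = 20906
75+: 9507 * 0.931 + 29618 * 0.467 = 8851 + 13832 = 22683
→ [5059, 7938, 4643, 14716, 20906, 22683]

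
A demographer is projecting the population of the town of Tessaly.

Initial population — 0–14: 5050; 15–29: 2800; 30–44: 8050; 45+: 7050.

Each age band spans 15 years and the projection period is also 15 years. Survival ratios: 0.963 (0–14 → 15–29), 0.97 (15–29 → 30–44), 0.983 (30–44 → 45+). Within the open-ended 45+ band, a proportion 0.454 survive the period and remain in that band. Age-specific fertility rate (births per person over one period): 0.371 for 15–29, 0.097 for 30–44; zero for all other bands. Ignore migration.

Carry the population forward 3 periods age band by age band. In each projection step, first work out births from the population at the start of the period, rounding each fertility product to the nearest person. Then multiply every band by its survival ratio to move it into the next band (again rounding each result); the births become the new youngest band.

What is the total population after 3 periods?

Call the groups 1 to 4, youngest first.
Period 1:
Births: 2800 × 0.371 = 1039  |  8050 × 0.097 = 781 — total 1820
Group 2: 5050 × 0.963 = 4863
Group 3: 2800 × 0.97 = 2716
Group 4: 8050 × 0.983 + 7050 × 0.454 = 7913 + 3201 = 11114
→ [1820, 4863, 2716, 11114]
Period 2:
Births: 4863 × 0.371 = 1804  |  2716 × 0.097 = 263 — total 2067
Group 2: 1820 × 0.963 = 1753
Group 3: 4863 × 0.97 = 4717
Group 4: 2716 × 0.983 + 11114 × 0.454 = 2670 + 5046 = 7716
→ [2067, 1753, 4717, 7716]
Period 3:
Births: 1753 × 0.371 = 650  |  4717 × 0.097 = 458 — total 1108
Group 2: 2067 × 0.963 = 1991
Group 3: 1753 × 0.97 = 1700
Group 4: 4717 × 0.983 + 7716 × 0.454 = 4637 + 3503 = 8140
→ [1108, 1991, 1700, 8140]
Total after period 3: 1108 + 1991 + 1700 + 8140 = 12939

12939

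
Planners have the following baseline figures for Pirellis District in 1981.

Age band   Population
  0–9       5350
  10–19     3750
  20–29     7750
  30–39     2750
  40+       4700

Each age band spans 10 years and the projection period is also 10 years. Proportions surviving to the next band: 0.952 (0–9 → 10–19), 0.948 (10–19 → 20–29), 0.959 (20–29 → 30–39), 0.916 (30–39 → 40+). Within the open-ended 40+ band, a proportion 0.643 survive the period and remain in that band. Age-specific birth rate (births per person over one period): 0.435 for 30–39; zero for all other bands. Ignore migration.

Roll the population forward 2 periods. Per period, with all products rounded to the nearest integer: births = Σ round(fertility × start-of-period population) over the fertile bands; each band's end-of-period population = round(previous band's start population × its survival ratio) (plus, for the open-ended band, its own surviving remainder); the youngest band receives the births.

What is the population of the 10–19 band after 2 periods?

— Period 1 —
Births: 2750 × 0.435 = 1196
10–19: 5350 × 0.952 = 5093
20–29: 3750 × 0.948 = 3555
30–39: 7750 × 0.959 = 7432
40+: 2750 × 0.916 + 4700 × 0.643 = 2519 + 3022 = 5541
End of period: [1196, 5093, 3555, 7432, 5541]
— Period 2 —
Births: 7432 × 0.435 = 3233
10–19: 1196 × 0.952 = 1139
20–29: 5093 × 0.948 = 4828
30–39: 3555 × 0.959 = 3409
40+: 7432 × 0.916 + 5541 × 0.643 = 6808 + 3563 = 10371
End of period: [3233, 1139, 4828, 3409, 10371]

1139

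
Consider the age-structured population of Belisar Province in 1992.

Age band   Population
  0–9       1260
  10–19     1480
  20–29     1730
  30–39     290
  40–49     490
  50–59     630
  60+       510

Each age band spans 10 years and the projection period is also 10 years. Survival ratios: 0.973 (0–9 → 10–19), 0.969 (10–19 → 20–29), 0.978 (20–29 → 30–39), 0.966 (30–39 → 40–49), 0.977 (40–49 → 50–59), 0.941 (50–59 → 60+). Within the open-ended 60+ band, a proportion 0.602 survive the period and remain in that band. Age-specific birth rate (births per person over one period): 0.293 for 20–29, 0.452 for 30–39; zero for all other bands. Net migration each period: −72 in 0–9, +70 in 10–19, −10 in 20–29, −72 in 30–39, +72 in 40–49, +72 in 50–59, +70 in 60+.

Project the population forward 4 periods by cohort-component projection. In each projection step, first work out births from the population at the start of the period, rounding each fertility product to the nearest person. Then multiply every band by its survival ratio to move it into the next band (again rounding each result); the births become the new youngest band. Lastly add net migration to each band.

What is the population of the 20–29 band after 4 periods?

Numbering the groups 1..7 from youngest to oldest:
After projecting period 1:
Births: 1730 × 0.293 = 507 ; 290 × 0.452 = 131 → 638
Group 2: 1260 × 0.973 = 1226
Group 3: 1480 × 0.969 = 1434
Group 4: 1730 × 0.978 = 1692
Group 5: 290 × 0.966 = 280
Group 6: 490 × 0.977 = 479
Group 7: 630 × 0.941 + 510 × 0.602 = 593 + 307 = 900
Net migration: Group 1 − 72 → 566; Group 2 + 70 → 1296; Group 3 − 10 → 1424; Group 4 − 72 → 1620; Group 5 + 72 → 352; Group 6 + 72 → 551; Group 7 + 70 → 970
Population now: 0–9=566, 10–19=1296, 20–29=1424, 30–39=1620, 40–49=352, 50–59=551, 60+=970
After projecting period 2:
Births: 1424 × 0.293 = 417 ; 1620 × 0.452 = 732 → 1149
Group 2: 566 × 0.973 = 551
Group 3: 1296 × 0.969 = 1256
Group 4: 1424 × 0.978 = 1393
Group 5: 1620 × 0.966 = 1565
Group 6: 352 × 0.977 = 344
Group 7: 551 × 0.941 + 970 × 0.602 = 518 + 584 = 1102
Net migration: Group 1 − 72 → 1077; Group 2 + 70 → 621; Group 3 − 10 → 1246; Group 4 − 72 → 1321; Group 5 + 72 → 1637; Group 6 + 72 → 416; Group 7 + 70 → 1172
Population now: 0–9=1077, 10–19=621, 20–29=1246, 30–39=1321, 40–49=1637, 50–59=416, 60+=1172
After projecting period 3:
Births: 1246 × 0.293 = 365 ; 1321 × 0.452 = 597 → 962
Group 2: 1077 × 0.973 = 1048
Group 3: 621 × 0.969 = 602
Group 4: 1246 × 0.978 = 1219
Group 5: 1321 × 0.966 = 1276
Group 6: 1637 × 0.977 = 1599
Group 7: 416 × 0.941 + 1172 × 0.602 = 391 + 706 = 1097
Net migration: Group 1 − 72 → 890; Group 2 + 70 → 1118; Group 3 − 10 → 592; Group 4 − 72 → 1147; Group 5 + 72 → 1348; Group 6 + 72 → 1671; Group 7 + 70 → 1167
Population now: 0–9=890, 10–19=1118, 20–29=592, 30–39=1147, 40–49=1348, 50–59=1671, 60+=1167
After projecting period 4:
Births: 592 × 0.293 = 173 ; 1147 × 0.452 = 518 → 691
Group 2: 890 × 0.973 = 866
Group 3: 1118 × 0.969 = 1083
Group 4: 592 × 0.978 = 579
Group 5: 1147 × 0.966 = 1108
Group 6: 1348 × 0.977 = 1317
Group 7: 1671 × 0.941 + 1167 × 0.602 = 1572 + 703 = 2275
Net migration: Group 1 − 72 → 619; Group 2 + 70 → 936; Group 3 − 10 → 1073; Group 4 − 72 → 507; Group 5 + 72 → 1180; Group 6 + 72 → 1389; Group 7 + 70 → 2345
Population now: 0–9=619, 10–19=936, 20–29=1073, 30–39=507, 40–49=1180, 50–59=1389, 60+=2345

1073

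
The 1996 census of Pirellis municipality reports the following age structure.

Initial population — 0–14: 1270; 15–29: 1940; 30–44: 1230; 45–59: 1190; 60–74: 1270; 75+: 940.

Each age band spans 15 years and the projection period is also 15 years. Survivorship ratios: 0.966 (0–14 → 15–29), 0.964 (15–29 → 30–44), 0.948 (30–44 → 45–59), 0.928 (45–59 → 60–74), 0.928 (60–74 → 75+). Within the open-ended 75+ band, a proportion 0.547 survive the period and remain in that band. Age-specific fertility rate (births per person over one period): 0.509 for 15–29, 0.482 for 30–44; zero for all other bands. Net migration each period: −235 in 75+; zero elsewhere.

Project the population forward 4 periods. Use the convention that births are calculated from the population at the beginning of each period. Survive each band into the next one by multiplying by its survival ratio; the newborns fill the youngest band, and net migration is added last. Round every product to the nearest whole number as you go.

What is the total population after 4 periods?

8804

Call the groups 1 to 6, youngest first.
[period 1]
Births: 1940 * 0.509 = 987, 1230 * 0.482 = 593 → total 1580
Group 2: 1270 * 0.966 = 1227
Group 3: 1940 * 0.964 = 1870
Group 4: 1230 * 0.948 = 1166
Group 5: 1190 * 0.928 = 1104
Group 6: 1270 * 0.928 + 940 * 0.547 = 1179 + 514 = 1693
Net migration: Group 6 − 235 → 1458
End of period: [1580, 1227, 1870, 1166, 1104, 1458]
[period 2]
Births: 1227 * 0.509 = 625, 1870 * 0.482 = 901 → total 1526
Group 2: 1580 * 0.966 = 1526
Group 3: 1227 * 0.964 = 1183
Group 4: 1870 * 0.948 = 1773
Group 5: 1166 * 0.928 = 1082
Group 6: 1104 * 0.928 + 1458 * 0.547 = 1025 + 798 = 1823
Net migration: Group 6 − 235 → 1588
End of period: [1526, 1526, 1183, 1773, 1082, 1588]
[period 3]
Births: 1526 * 0.509 = 777, 1183 * 0.482 = 570 → total 1347
Group 2: 1526 * 0.966 = 1474
Group 3: 1526 * 0.964 = 1471
Group 4: 1183 * 0.948 = 1121
Group 5: 1773 * 0.928 = 1645
Group 6: 1082 * 0.928 + 1588 * 0.547 = 1004 + 869 = 1873
Net migration: Group 6 − 235 → 1638
End of period: [1347, 1474, 1471, 1121, 1645, 1638]
[period 4]
Births: 1474 * 0.509 = 750, 1471 * 0.482 = 709 → total 1459
Group 2: 1347 * 0.966 = 1301
Group 3: 1474 * 0.964 = 1421
Group 4: 1471 * 0.948 = 1395
Group 5: 1121 * 0.928 = 1040
Group 6: 1645 * 0.928 + 1638 * 0.547 = 1527 + 896 = 2423
Net migration: Group 6 − 235 → 2188
End of period: [1459, 1301, 1421, 1395, 1040, 2188]
Total after period 4: 1459 + 1301 + 1421 + 1395 + 1040 + 2188 = 8804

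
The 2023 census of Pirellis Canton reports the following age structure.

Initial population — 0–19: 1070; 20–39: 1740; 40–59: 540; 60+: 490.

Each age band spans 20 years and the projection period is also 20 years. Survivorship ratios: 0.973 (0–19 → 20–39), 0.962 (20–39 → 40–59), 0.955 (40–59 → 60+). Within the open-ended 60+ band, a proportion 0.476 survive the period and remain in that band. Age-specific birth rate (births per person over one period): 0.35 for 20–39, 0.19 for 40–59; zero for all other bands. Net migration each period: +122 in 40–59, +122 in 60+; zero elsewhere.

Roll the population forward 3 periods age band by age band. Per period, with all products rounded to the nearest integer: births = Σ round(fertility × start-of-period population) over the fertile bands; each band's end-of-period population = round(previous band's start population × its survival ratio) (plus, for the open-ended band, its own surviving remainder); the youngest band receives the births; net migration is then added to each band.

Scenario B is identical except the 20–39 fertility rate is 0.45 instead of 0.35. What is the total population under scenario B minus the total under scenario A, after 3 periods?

408

Call the bands 1 to 4, youngest first.
After projecting period 1:
Births: 1740 * 0.35 = 609, 540 * 0.19 = 103 ⇒ total 712
Band 2: 1070 * 0.973 = 1041
Band 3: 1740 * 0.962 = 1674
Band 4: 540 * 0.955 + 490 * 0.476 = 516 + 233 = 749
Net migration: Band 3 + 122 → 1796; Band 4 + 122 → 871
Population now: 0–19=712, 20–39=1041, 40–59=1796, 60+=871
After projecting period 2:
Births: 1041 * 0.35 = 364, 1796 * 0.19 = 341 ⇒ total 705
Band 2: 712 * 0.973 = 693
Band 3: 1041 * 0.962 = 1001
Band 4: 1796 * 0.955 + 871 * 0.476 = 1715 + 415 = 2130
Net migration: Band 3 + 122 → 1123; Band 4 + 122 → 2252
Population now: 0–19=705, 20–39=693, 40–59=1123, 60+=2252
After projecting period 3:
Births: 693 * 0.35 = 243, 1123 * 0.19 = 213 ⇒ total 456
Band 2: 705 * 0.973 = 686
Band 3: 693 * 0.962 = 667
Band 4: 1123 * 0.955 + 2252 * 0.476 = 1072 + 1072 = 2144
Net migration: Band 3 + 122 → 789; Band 4 + 122 → 2266
Population now: 0–19=456, 20–39=686, 40–59=789, 60+=2266
Scenario A total after 3 periods: 4197
Scenario B projection —
After projecting period 1:
Births: 1740 * 0.45 = 783, 540 * 0.19 = 103 ⇒ total 886
Band 2: 1070 * 0.973 = 1041
Band 3: 1740 * 0.962 = 1674
Band 4: 540 * 0.955 + 490 * 0.476 = 516 + 233 = 749
Net migration: Band 3 + 122 → 1796; Band 4 + 122 → 871
Population now: 0–19=886, 20–39=1041, 40–59=1796, 60+=871
After projecting period 2:
Births: 1041 * 0.45 = 468, 1796 * 0.19 = 341 ⇒ total 809
Band 2: 886 * 0.973 = 862
Band 3: 1041 * 0.962 = 1001
Band 4: 1796 * 0.955 + 871 * 0.476 = 1715 + 415 = 2130
Net migration: Band 3 + 122 → 1123; Band 4 + 122 → 2252
Population now: 0–19=809, 20–39=862, 40–59=1123, 60+=2252
After projecting period 3:
Births: 862 * 0.45 = 388, 1123 * 0.19 = 213 ⇒ total 601
Band 2: 809 * 0.973 = 787
Band 3: 862 * 0.962 = 829
Band 4: 1123 * 0.955 + 2252 * 0.476 = 1072 + 1072 = 2144
Net migration: Band 3 + 122 → 951; Band 4 + 122 → 2266
Population now: 0–19=601, 20–39=787, 40–59=951, 60+=2266
Scenario B total after 3 periods: 4605
Difference B − A = 4605 − 4197 = 408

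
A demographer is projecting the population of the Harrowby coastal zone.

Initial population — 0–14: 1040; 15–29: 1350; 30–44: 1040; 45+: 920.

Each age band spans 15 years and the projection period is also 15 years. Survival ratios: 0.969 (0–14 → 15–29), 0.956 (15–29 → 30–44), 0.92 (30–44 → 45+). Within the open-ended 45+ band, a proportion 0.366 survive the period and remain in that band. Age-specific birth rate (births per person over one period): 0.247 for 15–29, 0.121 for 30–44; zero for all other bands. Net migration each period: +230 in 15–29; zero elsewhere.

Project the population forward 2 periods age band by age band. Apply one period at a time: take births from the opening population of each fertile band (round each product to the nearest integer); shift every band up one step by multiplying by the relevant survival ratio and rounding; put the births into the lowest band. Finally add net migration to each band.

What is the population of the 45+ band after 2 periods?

[period 1]
Births: 1350 × 0.247 = 333 ; 1040 × 0.121 = 126 ⇒ total 459
15–29: 1040 × 0.969 = 1008
30–44: 1350 × 0.956 = 1291
45+: 1040 × 0.92 + 920 × 0.366 = 957 + 337 = 1294
Net migration: 15–29 + 230 → 1238
Population now: 0–14=459, 15–29=1238, 30–44=1291, 45+=1294
[period 2]
Births: 1238 × 0.247 = 306 ; 1291 × 0.121 = 156 ⇒ total 462
15–29: 459 × 0.969 = 445
30–44: 1238 × 0.956 = 1184
45+: 1291 × 0.92 + 1294 × 0.366 = 1188 + 474 = 1662
Net migration: 15–29 + 230 → 675
Population now: 0–14=462, 15–29=675, 30–44=1184, 45+=1662

1662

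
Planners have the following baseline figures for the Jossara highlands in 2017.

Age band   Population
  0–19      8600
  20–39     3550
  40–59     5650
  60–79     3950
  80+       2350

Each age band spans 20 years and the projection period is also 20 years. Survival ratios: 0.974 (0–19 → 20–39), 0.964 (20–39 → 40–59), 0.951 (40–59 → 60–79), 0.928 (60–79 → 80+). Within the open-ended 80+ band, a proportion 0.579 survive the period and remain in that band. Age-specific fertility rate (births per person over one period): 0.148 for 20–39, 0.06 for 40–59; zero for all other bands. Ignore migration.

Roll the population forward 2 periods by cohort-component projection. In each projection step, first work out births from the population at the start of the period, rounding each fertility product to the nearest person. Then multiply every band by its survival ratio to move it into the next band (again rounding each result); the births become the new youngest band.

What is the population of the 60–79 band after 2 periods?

Call the groups 1 to 5, youngest first.
After projecting period 1:
Births: 3550 * 0.148 = 525, 5650 * 0.06 = 339 ⇒ total 864
Group 2: 8600 * 0.974 = 8376
Group 3: 3550 * 0.964 = 3422
Group 4: 5650 * 0.951 = 5373
Group 5: 3950 * 0.928 + 2350 * 0.579 = 3666 + 1361 = 5027
Giving 864 / 8376 / 3422 / 5373 / 5027.
After projecting period 2:
Births: 8376 * 0.148 = 1240, 3422 * 0.06 = 205 ⇒ total 1445
Group 2: 864 * 0.974 = 842
Group 3: 8376 * 0.964 = 8074
Group 4: 3422 * 0.951 = 3254
Group 5: 5373 * 0.928 + 5027 * 0.579 = 4986 + 2911 = 7897
Giving 1445 / 842 / 8074 / 3254 / 7897.

3254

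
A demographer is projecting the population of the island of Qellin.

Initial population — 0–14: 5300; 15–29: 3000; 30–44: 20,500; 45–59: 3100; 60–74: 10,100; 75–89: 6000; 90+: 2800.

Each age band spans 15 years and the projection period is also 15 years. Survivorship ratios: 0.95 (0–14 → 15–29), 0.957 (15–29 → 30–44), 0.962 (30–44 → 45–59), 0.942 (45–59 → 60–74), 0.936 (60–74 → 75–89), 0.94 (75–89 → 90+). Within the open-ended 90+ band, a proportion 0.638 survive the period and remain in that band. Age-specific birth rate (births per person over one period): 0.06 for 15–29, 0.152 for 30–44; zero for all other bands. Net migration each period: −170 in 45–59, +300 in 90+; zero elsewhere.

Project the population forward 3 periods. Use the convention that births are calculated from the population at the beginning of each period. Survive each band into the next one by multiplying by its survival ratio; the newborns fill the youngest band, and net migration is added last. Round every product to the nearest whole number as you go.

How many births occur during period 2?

[period 1]
Births: 3000 * 0.06 = 180  |  20500 * 0.152 = 3116 → 3296
15–29: 5300 * 0.95 = 5035
30–44: 3000 * 0.957 = 2871
45–59: 20500 * 0.962 = 19721
60–74: 3100 * 0.942 = 2920
75–89: 10100 * 0.936 = 9454
90+: 6000 * 0.94 + 2800 * 0.638 = 5640 + 1786 = 7426
Net migration: 45–59 − 170 → 19551; 90+ + 300 → 7726
End of period: [3296, 5035, 2871, 19551, 2920, 9454, 7726]
[period 2]
Births: 5035 * 0.06 = 302  |  2871 * 0.152 = 436 → 738
15–29: 3296 * 0.95 = 3131
30–44: 5035 * 0.957 = 4818
45–59: 2871 * 0.962 = 2762
60–74: 19551 * 0.942 = 18417
75–89: 2920 * 0.936 = 2733
90+: 9454 * 0.94 + 7726 * 0.638 = 8887 + 4929 = 13816
Net migration: 45–59 − 170 → 2592; 90+ + 300 → 14116
End of period: [738, 3131, 4818, 2592, 18417, 2733, 14116]

738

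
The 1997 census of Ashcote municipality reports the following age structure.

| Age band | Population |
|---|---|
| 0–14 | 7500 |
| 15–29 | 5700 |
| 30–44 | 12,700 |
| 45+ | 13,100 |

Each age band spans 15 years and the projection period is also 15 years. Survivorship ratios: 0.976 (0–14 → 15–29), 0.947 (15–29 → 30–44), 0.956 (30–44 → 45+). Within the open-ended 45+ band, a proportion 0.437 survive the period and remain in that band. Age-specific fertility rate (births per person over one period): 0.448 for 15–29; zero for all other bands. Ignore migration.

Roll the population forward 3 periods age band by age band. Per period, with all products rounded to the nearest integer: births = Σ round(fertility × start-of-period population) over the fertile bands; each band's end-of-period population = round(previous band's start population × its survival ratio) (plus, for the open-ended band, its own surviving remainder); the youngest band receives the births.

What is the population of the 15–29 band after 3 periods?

3200

Call the groups 1 to 4, youngest first.
After projecting period 1:
Births: 5700 × 0.448 = 2554
Group 2: 7500 × 0.976 = 7320
Group 3: 5700 × 0.947 = 5398
Group 4: 12700 × 0.956 + 13100 × 0.437 = 12141 + 5725 = 17866
Giving 2554 / 7320 / 5398 / 17866.
After projecting period 2:
Births: 7320 × 0.448 = 3279
Group 2: 2554 × 0.976 = 2493
Group 3: 7320 × 0.947 = 6932
Group 4: 5398 × 0.956 + 17866 × 0.437 = 5160 + 7807 = 12967
Giving 3279 / 2493 / 6932 / 12967.
After projecting period 3:
Births: 2493 × 0.448 = 1117
Group 2: 3279 × 0.976 = 3200
Group 3: 2493 × 0.947 = 2361
Group 4: 6932 × 0.956 + 12967 × 0.437 = 6627 + 5667 = 12294
Giving 1117 / 3200 / 2361 / 12294.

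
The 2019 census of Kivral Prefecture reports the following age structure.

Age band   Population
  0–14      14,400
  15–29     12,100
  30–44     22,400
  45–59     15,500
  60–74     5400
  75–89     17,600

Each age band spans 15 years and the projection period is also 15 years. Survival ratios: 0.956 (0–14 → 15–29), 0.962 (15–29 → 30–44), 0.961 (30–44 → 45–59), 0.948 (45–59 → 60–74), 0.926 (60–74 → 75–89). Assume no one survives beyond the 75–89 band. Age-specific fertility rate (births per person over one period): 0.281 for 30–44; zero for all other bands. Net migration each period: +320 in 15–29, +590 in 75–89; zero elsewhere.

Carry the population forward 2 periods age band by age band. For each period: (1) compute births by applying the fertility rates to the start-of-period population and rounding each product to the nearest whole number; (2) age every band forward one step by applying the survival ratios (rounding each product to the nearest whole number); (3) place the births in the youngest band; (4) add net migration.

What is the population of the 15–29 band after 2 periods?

6337

Let group 1 be 0–14 through group 6 = 75–89.
After projecting period 1:
Births: 22400 × 0.281 = 6294
Group 2: 14400 × 0.956 = 13766
Group 3: 12100 × 0.962 = 11640
Group 4: 22400 × 0.961 = 21526
Group 5: 15500 × 0.948 = 14694
Group 6: 5400 × 0.926 = 5000
Net migration: Group 2 + 320 → 14086; Group 6 + 590 → 5590
End of period: [6294, 14086, 11640, 21526, 14694, 5590]
After projecting period 2:
Births: 11640 × 0.281 = 3271
Group 2: 6294 × 0.956 = 6017
Group 3: 14086 × 0.962 = 13551
Group 4: 11640 × 0.961 = 11186
Group 5: 21526 × 0.948 = 20407
Group 6: 14694 × 0.926 = 13607
Net migration: Group 2 + 320 → 6337; Group 6 + 590 → 14197
End of period: [3271, 6337, 13551, 11186, 20407, 14197]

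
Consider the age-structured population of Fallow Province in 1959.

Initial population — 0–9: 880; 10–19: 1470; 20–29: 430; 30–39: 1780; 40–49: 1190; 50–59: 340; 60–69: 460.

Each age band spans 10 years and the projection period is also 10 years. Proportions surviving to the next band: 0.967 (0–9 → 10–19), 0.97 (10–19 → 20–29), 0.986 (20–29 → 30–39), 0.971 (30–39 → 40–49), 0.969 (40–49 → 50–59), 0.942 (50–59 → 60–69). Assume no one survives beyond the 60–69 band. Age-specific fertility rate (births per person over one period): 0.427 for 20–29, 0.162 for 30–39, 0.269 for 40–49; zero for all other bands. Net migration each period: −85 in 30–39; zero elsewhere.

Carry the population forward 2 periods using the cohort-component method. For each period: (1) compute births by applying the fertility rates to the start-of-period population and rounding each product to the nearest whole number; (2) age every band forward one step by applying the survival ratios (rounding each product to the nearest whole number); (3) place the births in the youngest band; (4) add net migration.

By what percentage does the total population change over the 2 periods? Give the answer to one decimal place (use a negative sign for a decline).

8.9

Numbering the bands 1..7 from youngest to oldest:
[period 1]
Births: 430 × 0.427 = 184 ; 1780 × 0.162 = 288 ; 1190 × 0.269 = 320 → total 792
Band 2: 880 × 0.967 = 851
Band 3: 1470 × 0.97 = 1426
Band 4: 430 × 0.986 = 424
Band 5: 1780 × 0.971 = 1728
Band 6: 1190 × 0.969 = 1153
Band 7: 340 × 0.942 = 320
Net migration: Band 4 − 85 → 339
Population now: 0–9=792, 10–19=851, 20–29=1426, 30–39=339, 40–49=1728, 50–59=1153, 60–69=320
[period 2]
Births: 1426 × 0.427 = 609 ; 339 × 0.162 = 55 ; 1728 × 0.269 = 465 → total 1129
Band 2: 792 × 0.967 = 766
Band 3: 851 × 0.97 = 825
Band 4: 1426 × 0.986 = 1406
Band 5: 339 × 0.971 = 329
Band 6: 1728 × 0.969 = 1674
Band 7: 1153 × 0.942 = 1086
Net migration: Band 4 − 85 → 1321
Population now: 0–9=1129, 10–19=766, 20–29=825, 30–39=1321, 40–49=329, 50–59=1674, 60–69=1086
Total: 6550 → 7130; change = 580; percentage change = 8.9%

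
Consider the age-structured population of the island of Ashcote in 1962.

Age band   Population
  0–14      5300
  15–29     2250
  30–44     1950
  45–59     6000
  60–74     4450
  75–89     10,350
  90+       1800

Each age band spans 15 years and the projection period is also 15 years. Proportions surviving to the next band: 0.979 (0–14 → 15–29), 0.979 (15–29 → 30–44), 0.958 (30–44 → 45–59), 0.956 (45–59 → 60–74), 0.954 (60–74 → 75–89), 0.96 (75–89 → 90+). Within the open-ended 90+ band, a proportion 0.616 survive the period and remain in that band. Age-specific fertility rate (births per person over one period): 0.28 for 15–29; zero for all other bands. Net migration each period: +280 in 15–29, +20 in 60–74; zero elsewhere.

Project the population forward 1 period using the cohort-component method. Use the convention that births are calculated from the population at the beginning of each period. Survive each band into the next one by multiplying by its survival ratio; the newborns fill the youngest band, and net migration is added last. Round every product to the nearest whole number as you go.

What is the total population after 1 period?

31216

— Period 1 —
Births: 2250 * 0.28 = 630
15–29: 5300 * 0.979 = 5189
30–44: 2250 * 0.979 = 2203
45–59: 1950 * 0.958 = 1868
60–74: 6000 * 0.956 = 5736
75–89: 4450 * 0.954 = 4245
90+: 10350 * 0.96 + 1800 * 0.616 = 9936 + 1109 = 11045
Net migration: 15–29 + 280 → 5469; 60–74 + 20 → 5756
→ [630, 5469, 2203, 1868, 5756, 4245, 11045]
Total after period 1: 630 + 5469 + 2203 + 1868 + 5756 + 4245 + 11045 = 31216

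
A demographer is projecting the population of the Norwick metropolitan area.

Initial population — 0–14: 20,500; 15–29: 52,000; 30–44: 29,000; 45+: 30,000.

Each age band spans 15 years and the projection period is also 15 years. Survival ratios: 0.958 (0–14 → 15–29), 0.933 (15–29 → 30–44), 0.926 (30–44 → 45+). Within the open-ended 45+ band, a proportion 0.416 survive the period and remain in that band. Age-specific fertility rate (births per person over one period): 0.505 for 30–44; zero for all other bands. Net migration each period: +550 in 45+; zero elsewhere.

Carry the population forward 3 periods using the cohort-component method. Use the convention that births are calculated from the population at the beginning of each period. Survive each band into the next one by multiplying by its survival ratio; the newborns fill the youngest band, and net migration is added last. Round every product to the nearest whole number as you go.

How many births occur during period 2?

After projecting period 1:
Births: 29000 × 0.505 = 14645
15–29: 20500 × 0.958 = 19639
30–44: 52000 × 0.933 = 48516
45+: 29000 × 0.926 + 30000 × 0.416 = 26854 + 12480 = 39334
Net migration: 45+ + 550 → 39884
Population now: 0–14=14645, 15–29=19639, 30–44=48516, 45+=39884
After projecting period 2:
Births: 48516 × 0.505 = 24501
15–29: 14645 × 0.958 = 14030
30–44: 19639 × 0.933 = 18323
45+: 48516 × 0.926 + 39884 × 0.416 = 44926 + 16592 = 61518
Net migration: 45+ + 550 → 62068
Population now: 0–14=24501, 15–29=14030, 30–44=18323, 45+=62068

24501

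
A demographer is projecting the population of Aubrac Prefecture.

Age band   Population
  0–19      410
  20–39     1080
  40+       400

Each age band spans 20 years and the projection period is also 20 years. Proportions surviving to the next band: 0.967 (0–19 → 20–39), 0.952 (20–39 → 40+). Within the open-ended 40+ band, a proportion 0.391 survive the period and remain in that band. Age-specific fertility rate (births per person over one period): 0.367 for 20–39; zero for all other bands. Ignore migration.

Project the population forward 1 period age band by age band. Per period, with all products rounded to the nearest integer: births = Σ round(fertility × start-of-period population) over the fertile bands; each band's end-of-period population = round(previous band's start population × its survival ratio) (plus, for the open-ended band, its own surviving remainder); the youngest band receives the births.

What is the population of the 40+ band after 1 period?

1184

Period 1.
Births: 1080 × 0.367 = 396
20–39: 410 × 0.967 = 396
40+: 1080 × 0.952 + 400 × 0.391 = 1028 + 156 = 1184
End of period: [396, 396, 1184]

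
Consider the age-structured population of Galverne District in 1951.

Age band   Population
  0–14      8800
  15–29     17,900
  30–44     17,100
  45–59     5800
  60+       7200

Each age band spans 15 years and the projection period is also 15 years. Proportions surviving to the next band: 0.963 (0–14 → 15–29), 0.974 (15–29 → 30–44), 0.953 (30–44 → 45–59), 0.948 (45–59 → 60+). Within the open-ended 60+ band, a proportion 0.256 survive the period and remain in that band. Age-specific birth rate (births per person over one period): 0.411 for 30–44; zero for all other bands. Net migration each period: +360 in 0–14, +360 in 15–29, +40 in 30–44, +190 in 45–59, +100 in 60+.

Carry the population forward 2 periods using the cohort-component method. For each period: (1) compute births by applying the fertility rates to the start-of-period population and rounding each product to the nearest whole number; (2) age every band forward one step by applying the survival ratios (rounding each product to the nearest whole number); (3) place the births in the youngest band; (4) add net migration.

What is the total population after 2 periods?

58139

[period 1]
Births: 17100 * 0.411 = 7028
15–29: 8800 * 0.963 = 8474
30–44: 17900 * 0.974 = 17435
45–59: 17100 * 0.953 = 16296
60+: 5800 * 0.948 + 7200 * 0.256 = 5498 + 1843 = 7341
Net migration: 0–14 + 360 → 7388; 15–29 + 360 → 8834; 30–44 + 40 → 17475; 45–59 + 190 → 16486; 60+ + 100 → 7441
→ [7388, 8834, 17475, 16486, 7441]
[period 2]
Births: 17475 * 0.411 = 7182
15–29: 7388 * 0.963 = 7115
30–44: 8834 * 0.974 = 8604
45–59: 17475 * 0.953 = 16654
60+: 16486 * 0.948 + 7441 * 0.256 = 15629 + 1905 = 17534
Net migration: 0–14 + 360 → 7542; 15–29 + 360 → 7475; 30–44 + 40 → 8644; 45–59 + 190 → 16844; 60+ + 100 → 17634
→ [7542, 7475, 8644, 16844, 17634]
Total after period 2: 7542 + 7475 + 8644 + 16844 + 17634 = 58139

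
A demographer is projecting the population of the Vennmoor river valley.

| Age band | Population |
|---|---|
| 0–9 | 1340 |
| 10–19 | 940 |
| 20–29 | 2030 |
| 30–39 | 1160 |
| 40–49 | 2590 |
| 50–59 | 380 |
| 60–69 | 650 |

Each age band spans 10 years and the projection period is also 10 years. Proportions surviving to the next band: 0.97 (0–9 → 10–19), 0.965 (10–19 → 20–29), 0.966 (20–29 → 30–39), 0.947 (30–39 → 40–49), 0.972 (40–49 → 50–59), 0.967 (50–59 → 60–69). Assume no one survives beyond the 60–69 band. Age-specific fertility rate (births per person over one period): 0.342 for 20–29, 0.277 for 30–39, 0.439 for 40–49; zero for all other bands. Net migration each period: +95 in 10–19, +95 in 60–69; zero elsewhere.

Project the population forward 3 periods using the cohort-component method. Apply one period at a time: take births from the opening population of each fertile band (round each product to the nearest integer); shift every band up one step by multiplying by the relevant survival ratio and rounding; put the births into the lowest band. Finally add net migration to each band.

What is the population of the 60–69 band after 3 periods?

Period 1:
Births: 2030 * 0.342 = 694  |  1160 * 0.277 = 321  |  2590 * 0.439 = 1137 — total 2152
10–19: 1340 * 0.97 = 1300
20–29: 940 * 0.965 = 907
30–39: 2030 * 0.966 = 1961
40–49: 1160 * 0.947 = 1099
50–59: 2590 * 0.972 = 2517
60–69: 380 * 0.967 = 367
Net migration: 10–19 + 95 → 1395; 60–69 + 95 → 462
Population now: 0–9=2152, 10–19=1395, 20–29=907, 30–39=1961, 40–49=1099, 50–59=2517, 60–69=462
Period 2:
Births: 907 * 0.342 = 310  |  1961 * 0.277 = 543  |  1099 * 0.439 = 482 — total 1335
10–19: 2152 * 0.97 = 2087
20–29: 1395 * 0.965 = 1346
30–39: 907 * 0.966 = 876
40–49: 1961 * 0.947 = 1857
50–59: 1099 * 0.972 = 1068
60–69: 2517 * 0.967 = 2434
Net migration: 10–19 + 95 → 2182; 60–69 + 95 → 2529
Population now: 0–9=1335, 10–19=2182, 20–29=1346, 30–39=876, 40–49=1857, 50–59=1068, 60–69=2529
Period 3:
Births: 1346 * 0.342 = 460  |  876 * 0.277 = 243  |  1857 * 0.439 = 815 — total 1518
10–19: 1335 * 0.97 = 1295
20–29: 2182 * 0.965 = 2106
30–39: 1346 * 0.966 = 1300
40–49: 876 * 0.947 = 830
50–59: 1857 * 0.972 = 1805
60–69: 1068 * 0.967 = 1033
Net migration: 10–19 + 95 → 1390; 60–69 + 95 → 1128
Population now: 0–9=1518, 10–19=1390, 20–29=2106, 30–39=1300, 40–49=830, 50–59=1805, 60–69=1128

1128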